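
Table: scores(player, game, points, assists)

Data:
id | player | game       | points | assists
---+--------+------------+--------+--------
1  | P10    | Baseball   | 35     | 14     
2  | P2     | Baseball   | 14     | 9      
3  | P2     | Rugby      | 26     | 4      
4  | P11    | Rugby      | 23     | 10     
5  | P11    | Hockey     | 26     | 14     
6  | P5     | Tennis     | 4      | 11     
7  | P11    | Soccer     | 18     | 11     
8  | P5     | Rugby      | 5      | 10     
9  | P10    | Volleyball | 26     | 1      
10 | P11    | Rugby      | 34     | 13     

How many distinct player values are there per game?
SELECT game, COUNT(DISTINCT player)
FROM scores
GROUP BY game

Result:
  Baseball: 2 distinct
  Hockey: 1 distinct
  Rugby: 3 distinct
  Soccer: 1 distinct
  Tennis: 1 distinct
  Volleyball: 1 distinct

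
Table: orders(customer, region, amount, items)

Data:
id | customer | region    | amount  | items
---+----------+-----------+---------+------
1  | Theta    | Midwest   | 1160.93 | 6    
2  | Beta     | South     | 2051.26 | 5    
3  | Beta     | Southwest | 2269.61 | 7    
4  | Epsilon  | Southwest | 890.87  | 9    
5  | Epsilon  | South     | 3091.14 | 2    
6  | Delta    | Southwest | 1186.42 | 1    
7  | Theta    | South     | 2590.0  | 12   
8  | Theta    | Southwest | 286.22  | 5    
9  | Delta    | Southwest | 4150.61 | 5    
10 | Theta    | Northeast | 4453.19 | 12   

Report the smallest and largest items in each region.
SELECT region, MIN(items), MAX(items)
FROM orders
GROUP BY region

Result:
  Midwest: min=6, max=6
  Northeast: min=12, max=12
  South: min=2, max=12
  Southwest: min=1, max=9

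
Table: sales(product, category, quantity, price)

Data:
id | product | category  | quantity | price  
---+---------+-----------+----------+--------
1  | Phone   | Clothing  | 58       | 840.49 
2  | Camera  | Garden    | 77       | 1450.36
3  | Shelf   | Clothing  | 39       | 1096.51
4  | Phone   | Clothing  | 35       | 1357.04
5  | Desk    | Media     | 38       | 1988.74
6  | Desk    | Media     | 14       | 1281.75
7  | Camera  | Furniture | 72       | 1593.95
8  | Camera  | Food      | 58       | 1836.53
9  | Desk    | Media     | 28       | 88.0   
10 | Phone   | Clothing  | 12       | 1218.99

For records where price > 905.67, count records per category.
SELECT category, COUNT(*)
FROM sales
WHERE price > 905.67
GROUP BY category

Note: WHERE filters rows before grouping.

Result:
  Clothing: 3
  Food: 1
  Furniture: 1
  Garden: 1
  Media: 2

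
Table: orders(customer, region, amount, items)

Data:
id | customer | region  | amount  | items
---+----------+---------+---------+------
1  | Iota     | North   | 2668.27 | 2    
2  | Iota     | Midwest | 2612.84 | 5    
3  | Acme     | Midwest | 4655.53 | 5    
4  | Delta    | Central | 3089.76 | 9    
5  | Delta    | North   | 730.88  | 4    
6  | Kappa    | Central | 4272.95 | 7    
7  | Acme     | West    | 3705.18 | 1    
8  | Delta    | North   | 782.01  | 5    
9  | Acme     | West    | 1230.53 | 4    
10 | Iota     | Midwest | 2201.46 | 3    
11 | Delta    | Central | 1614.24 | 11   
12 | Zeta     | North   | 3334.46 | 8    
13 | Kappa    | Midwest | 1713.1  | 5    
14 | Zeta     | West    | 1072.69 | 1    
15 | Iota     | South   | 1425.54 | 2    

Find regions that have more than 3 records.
SELECT region, COUNT(*) as cnt
FROM orders
GROUP BY region
HAVING COUNT(*) > 3

Result:
  Midwest: 4
  North: 4

Note: HAVING filters groups after aggregation, WHERE filters rows before.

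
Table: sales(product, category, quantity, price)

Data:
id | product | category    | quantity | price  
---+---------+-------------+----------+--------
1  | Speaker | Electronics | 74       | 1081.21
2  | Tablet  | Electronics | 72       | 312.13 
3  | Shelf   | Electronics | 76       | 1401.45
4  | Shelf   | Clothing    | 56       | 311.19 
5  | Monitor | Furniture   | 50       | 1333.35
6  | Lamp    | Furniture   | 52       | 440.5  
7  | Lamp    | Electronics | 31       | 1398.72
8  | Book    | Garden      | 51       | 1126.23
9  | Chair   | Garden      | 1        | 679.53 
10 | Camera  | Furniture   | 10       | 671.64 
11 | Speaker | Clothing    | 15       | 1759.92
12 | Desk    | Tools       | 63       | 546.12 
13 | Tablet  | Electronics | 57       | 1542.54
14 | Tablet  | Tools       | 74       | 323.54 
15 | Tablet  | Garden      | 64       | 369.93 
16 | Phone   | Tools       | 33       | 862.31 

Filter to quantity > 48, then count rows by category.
SELECT category, COUNT(*)
FROM sales
WHERE quantity > 48
GROUP BY category

Note: WHERE filters rows before grouping.

Result:
  Clothing: 1
  Electronics: 4
  Furniture: 2
  Garden: 2
  Tools: 2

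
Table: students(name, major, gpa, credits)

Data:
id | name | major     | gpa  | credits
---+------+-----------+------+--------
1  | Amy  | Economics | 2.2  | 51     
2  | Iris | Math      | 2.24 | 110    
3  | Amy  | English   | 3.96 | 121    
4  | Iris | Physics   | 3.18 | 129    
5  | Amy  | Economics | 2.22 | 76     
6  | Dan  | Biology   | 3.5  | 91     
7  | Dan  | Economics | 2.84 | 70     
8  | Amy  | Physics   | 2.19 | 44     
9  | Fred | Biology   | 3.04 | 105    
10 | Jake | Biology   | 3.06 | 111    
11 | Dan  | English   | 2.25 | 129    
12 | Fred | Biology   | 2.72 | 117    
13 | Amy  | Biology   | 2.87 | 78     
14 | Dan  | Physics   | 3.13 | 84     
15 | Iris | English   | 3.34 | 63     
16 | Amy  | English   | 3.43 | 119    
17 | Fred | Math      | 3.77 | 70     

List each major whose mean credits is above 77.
SELECT major, AVG(credits)
FROM students
GROUP BY major
HAVING AVG(credits) > 77

Result:
  Biology: avg=100.40
  English: avg=108.00
  Math: avg=90.00
  Physics: avg=85.67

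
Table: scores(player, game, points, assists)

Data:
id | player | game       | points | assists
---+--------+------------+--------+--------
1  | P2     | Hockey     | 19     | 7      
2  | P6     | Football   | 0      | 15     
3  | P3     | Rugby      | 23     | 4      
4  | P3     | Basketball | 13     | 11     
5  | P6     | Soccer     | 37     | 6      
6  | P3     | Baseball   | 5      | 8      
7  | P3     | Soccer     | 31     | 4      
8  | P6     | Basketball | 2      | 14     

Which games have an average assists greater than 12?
SELECT game, AVG(assists)
FROM scores
GROUP BY game
HAVING AVG(assists) > 12

Result:
  Basketball: avg=12.50
  Football: avg=15.00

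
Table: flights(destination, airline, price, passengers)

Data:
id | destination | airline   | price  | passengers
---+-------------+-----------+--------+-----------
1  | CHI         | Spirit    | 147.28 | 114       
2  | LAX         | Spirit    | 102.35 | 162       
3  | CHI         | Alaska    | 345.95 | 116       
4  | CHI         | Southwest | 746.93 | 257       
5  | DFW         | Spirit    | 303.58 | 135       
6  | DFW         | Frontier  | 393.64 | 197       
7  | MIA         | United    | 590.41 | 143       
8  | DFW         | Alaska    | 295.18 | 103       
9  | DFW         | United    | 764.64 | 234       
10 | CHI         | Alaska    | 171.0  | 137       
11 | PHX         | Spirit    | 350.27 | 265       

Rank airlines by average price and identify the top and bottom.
SELECT airline, AVG(price)
FROM flights
GROUP BY airline
ORDER BY AVG(price)

All groups:
  Spirit: 225.87
  Alaska: 270.71
  Frontier: 393.64
  United: 677.53
  Southwest: 746.93

Highest: Southwest (746.93)
Lowest: Spirit (225.87)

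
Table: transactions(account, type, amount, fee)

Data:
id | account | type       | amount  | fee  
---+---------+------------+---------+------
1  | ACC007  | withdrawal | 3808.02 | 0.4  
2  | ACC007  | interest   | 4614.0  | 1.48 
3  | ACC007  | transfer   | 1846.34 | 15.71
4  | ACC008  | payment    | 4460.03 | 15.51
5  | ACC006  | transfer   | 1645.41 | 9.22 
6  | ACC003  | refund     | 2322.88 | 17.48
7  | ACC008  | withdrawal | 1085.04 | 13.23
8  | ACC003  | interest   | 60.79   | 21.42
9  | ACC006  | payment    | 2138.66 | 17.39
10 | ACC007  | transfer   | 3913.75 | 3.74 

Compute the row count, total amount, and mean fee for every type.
SELECT type,
       COUNT(*) as cnt,
       SUM(amount) as total_amount,
       AVG(fee) as avg_fee
FROM transactions
GROUP BY type

Result:
  interest: 2 records, 4674.79 total amount, 11.45 avg fee
  payment: 2 records, 6598.69 total amount, 16.45 avg fee
  refund: 1 records, 2322.88 total amount, 17.48 avg fee
  transfer: 3 records, 7405.50 total amount, 9.56 avg fee
  withdrawal: 2 records, 4893.06 total amount, 6.82 avg fee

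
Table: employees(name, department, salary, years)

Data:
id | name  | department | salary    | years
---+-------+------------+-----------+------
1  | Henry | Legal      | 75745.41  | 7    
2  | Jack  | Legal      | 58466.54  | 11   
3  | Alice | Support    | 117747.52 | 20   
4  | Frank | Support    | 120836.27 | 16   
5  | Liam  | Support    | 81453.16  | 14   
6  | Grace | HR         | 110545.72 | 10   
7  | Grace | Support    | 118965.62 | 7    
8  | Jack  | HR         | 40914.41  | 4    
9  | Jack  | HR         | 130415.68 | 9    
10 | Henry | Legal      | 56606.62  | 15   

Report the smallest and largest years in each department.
SELECT department, MIN(years), MAX(years)
FROM employees
GROUP BY department

Result:
  HR: min=4, max=10
  Legal: min=7, max=15
  Support: min=7, max=20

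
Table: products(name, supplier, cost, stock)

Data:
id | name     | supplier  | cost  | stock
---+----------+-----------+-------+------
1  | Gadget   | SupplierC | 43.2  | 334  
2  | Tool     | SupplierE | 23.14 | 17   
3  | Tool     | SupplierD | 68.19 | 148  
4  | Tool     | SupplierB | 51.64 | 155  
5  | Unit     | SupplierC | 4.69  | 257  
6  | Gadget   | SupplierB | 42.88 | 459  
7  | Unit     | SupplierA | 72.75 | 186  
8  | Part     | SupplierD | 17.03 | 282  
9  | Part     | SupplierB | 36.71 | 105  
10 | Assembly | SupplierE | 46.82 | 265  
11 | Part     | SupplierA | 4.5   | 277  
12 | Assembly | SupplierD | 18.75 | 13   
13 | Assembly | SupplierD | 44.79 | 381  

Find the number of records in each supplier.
SELECT supplier, COUNT(*) as count
FROM products
GROUP BY supplier

Result:
  SupplierA: 2
  SupplierB: 3
  SupplierC: 2
  SupplierD: 4
  SupplierE: 2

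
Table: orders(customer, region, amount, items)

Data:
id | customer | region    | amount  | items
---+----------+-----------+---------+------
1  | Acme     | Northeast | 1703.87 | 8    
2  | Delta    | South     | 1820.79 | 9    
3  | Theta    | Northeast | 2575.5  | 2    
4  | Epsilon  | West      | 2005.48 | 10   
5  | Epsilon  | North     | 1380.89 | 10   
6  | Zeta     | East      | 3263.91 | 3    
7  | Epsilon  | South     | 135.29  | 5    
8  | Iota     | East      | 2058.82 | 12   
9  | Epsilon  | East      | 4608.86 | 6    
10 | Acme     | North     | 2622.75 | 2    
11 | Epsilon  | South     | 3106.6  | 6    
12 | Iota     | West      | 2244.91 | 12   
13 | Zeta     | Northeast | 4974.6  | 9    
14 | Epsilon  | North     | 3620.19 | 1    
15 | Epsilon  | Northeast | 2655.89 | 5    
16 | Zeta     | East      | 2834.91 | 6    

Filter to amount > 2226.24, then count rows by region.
SELECT region, COUNT(*)
FROM orders
WHERE amount > 2226.24
GROUP BY region

Note: WHERE filters rows before grouping.

Result:
  East: 3
  North: 2
  Northeast: 3
  South: 1
  West: 1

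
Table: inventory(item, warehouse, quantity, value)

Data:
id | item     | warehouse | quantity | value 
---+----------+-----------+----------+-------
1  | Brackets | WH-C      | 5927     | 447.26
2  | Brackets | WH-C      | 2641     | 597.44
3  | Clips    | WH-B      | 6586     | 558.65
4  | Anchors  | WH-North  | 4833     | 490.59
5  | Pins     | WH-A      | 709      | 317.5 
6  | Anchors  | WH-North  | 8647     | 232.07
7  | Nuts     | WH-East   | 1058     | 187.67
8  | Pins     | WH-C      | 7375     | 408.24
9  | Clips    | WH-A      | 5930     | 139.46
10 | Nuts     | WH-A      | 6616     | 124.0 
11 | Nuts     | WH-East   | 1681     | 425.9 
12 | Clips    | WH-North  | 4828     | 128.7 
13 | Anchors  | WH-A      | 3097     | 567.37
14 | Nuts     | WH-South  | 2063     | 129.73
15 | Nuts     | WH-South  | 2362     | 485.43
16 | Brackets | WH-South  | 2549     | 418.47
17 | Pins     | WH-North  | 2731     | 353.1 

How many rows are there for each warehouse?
SELECT warehouse, COUNT(*) as count
FROM inventory
GROUP BY warehouse

Result:
  WH-A: 4
  WH-B: 1
  WH-C: 3
  WH-East: 2
  WH-North: 4
  WH-South: 3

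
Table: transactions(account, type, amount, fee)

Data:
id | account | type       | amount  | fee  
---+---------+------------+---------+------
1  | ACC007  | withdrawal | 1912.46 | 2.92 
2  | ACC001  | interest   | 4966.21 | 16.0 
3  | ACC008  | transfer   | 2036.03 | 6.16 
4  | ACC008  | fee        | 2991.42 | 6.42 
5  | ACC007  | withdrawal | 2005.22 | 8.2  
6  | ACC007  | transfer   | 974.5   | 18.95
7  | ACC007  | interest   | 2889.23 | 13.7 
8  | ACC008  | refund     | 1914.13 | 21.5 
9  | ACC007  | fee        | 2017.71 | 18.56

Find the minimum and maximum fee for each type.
SELECT type, MIN(fee), MAX(fee)
FROM transactions
GROUP BY type

Result:
  fee: min=6.42, max=18.56
  interest: min=13.70, max=16.00
  refund: min=21.50, max=21.50
  transfer: min=6.16, max=18.95
  withdrawal: min=2.92, max=8.20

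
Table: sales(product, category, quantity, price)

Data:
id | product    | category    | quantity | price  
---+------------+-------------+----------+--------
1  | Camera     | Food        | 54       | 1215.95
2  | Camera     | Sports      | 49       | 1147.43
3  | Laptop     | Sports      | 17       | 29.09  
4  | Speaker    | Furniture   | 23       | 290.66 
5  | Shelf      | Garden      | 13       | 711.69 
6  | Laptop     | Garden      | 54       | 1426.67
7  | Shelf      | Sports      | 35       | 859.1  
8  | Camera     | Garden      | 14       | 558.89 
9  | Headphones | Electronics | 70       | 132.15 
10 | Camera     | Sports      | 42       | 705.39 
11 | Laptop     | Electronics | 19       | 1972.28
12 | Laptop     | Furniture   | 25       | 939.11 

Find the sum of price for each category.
SELECT category, SUM(price) as result
FROM sales
GROUP BY category

Result:
  Electronics: 2104.43
  Food: 1215.95
  Furniture: 1229.77
  Garden: 2697.25
  Sports: 2741.01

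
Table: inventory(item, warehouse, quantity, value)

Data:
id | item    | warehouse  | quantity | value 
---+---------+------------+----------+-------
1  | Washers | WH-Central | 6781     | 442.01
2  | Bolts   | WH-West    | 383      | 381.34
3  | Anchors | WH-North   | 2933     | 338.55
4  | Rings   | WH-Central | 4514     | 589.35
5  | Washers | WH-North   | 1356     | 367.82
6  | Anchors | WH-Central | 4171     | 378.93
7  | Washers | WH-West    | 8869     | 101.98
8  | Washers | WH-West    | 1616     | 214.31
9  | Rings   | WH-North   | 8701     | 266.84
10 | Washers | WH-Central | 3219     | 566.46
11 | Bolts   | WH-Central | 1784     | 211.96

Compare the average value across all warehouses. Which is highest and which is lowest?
SELECT warehouse, AVG(value)
FROM inventory
GROUP BY warehouse
ORDER BY AVG(value)

All groups:
  WH-West: 232.54
  WH-North: 324.40
  WH-Central: 437.74

Highest: WH-Central (437.74)
Lowest: WH-West (232.54)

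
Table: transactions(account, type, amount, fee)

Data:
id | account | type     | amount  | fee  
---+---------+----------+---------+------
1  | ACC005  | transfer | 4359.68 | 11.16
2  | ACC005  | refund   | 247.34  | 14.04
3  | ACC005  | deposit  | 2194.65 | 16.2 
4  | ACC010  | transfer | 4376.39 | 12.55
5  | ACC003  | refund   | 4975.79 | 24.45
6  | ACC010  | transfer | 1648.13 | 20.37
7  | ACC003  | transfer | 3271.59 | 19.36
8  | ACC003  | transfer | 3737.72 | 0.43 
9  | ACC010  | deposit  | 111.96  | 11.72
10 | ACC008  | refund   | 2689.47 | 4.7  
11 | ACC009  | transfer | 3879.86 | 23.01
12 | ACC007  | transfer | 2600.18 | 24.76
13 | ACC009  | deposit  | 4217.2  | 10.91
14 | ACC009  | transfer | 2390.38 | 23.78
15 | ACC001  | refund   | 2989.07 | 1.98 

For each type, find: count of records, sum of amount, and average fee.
SELECT type,
       COUNT(*) as cnt,
       SUM(amount) as total_amount,
       AVG(fee) as avg_fee
FROM transactions
GROUP BY type

Result:
  deposit: 3 records, 6523.81 total amount, 12.94 avg fee
  refund: 4 records, 10901.67 total amount, 11.29 avg fee
  transfer: 8 records, 26263.93 total amount, 16.93 avg fee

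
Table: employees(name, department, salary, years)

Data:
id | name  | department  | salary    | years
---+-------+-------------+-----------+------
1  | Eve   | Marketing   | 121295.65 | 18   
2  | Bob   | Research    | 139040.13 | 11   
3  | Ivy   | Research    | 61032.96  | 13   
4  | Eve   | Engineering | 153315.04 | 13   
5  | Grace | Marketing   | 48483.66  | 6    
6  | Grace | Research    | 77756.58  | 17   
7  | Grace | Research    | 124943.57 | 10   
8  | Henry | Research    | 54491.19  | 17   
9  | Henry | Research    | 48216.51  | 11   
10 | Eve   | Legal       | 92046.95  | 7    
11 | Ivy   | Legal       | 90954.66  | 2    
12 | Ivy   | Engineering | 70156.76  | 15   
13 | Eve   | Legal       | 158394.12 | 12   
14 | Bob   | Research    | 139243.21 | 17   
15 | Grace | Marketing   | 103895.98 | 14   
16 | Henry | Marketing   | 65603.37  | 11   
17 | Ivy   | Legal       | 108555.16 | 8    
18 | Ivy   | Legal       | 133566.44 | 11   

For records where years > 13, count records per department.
SELECT department, COUNT(*)
FROM employees
WHERE years > 13
GROUP BY department

Note: WHERE filters rows before grouping.

Result:
  Engineering: 1
  Marketing: 2
  Research: 3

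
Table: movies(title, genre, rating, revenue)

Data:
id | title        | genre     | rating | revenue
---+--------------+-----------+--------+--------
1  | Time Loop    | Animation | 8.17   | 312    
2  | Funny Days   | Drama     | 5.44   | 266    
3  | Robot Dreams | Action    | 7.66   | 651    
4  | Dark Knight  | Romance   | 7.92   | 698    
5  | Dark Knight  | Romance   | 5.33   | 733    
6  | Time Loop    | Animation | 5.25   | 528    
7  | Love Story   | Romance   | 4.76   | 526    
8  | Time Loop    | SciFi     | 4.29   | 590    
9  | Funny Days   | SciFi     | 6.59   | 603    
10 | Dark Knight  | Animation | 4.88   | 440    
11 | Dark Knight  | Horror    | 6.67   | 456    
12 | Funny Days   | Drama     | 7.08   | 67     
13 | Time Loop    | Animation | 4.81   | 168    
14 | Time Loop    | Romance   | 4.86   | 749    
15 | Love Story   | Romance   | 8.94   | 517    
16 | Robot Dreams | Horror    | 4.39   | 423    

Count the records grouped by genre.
SELECT genre, COUNT(*) as count
FROM movies
GROUP BY genre

Result:
  Action: 1
  Animation: 4
  Drama: 2
  Horror: 2
  Romance: 5
  SciFi: 2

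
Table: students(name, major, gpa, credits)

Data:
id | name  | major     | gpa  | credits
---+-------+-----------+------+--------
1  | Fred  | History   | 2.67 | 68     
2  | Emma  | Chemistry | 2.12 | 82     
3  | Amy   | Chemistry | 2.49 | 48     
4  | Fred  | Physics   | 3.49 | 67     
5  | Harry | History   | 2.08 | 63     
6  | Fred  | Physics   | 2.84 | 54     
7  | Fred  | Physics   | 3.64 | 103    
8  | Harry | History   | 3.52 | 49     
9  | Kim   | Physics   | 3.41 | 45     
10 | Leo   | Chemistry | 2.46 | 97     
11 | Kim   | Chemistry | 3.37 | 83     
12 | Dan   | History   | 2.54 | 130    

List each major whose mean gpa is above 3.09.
SELECT major, AVG(gpa)
FROM students
GROUP BY major
HAVING AVG(gpa) > 3.09

Result:
  Physics: avg=3.35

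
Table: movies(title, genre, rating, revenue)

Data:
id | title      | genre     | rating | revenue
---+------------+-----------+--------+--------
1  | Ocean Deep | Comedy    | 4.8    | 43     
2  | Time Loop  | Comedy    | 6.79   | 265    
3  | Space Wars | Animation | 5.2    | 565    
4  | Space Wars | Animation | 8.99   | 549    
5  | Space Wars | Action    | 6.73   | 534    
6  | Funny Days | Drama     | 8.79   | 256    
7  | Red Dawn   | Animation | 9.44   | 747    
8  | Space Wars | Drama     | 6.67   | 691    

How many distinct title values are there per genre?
SELECT genre, COUNT(DISTINCT title)
FROM movies
GROUP BY genre

Result:
  Action: 1 distinct
  Animation: 2 distinct
  Comedy: 2 distinct
  Drama: 2 distinct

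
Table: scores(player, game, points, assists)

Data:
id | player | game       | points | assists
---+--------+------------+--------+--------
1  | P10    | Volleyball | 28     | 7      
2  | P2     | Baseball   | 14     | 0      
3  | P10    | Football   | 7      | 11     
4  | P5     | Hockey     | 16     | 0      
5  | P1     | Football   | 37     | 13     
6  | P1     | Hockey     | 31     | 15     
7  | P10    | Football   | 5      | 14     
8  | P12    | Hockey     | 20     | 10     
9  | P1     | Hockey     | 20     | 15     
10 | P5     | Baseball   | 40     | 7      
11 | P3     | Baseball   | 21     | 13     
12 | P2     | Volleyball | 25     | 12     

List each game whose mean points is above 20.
SELECT game, AVG(points)
FROM scores
GROUP BY game
HAVING AVG(points) > 20

Result:
  Baseball: avg=25.00
  Hockey: avg=21.75
  Volleyball: avg=26.50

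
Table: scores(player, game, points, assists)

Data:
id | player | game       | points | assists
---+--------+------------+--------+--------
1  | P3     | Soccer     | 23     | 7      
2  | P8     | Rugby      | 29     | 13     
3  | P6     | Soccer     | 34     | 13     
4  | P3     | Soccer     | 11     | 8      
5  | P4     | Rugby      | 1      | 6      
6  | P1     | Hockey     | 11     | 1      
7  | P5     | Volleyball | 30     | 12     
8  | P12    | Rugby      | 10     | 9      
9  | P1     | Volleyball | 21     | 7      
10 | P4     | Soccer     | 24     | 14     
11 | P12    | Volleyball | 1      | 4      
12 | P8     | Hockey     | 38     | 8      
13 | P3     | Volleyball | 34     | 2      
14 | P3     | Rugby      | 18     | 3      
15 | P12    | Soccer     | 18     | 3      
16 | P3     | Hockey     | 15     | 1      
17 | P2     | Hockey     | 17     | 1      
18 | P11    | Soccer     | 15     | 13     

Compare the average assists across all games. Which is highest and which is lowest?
SELECT game, AVG(assists)
FROM scores
GROUP BY game
ORDER BY AVG(assists)

All groups:
  Hockey: 2.75
  Volleyball: 6.25
  Rugby: 7.75
  Soccer: 9.67

Highest: Soccer (9.67)
Lowest: Hockey (2.75)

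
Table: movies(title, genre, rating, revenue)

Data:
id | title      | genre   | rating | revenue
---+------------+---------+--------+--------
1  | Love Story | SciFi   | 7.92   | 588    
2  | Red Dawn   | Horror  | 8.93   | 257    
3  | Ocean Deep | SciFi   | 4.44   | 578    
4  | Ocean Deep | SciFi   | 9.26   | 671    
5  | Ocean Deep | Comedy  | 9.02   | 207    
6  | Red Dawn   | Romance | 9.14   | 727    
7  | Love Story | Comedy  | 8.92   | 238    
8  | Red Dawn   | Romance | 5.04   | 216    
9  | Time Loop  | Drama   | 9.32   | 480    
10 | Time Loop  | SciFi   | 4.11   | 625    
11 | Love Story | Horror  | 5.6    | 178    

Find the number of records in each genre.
SELECT genre, COUNT(*) as count
FROM movies
GROUP BY genre

Result:
  Comedy: 2
  Drama: 1
  Horror: 2
  Romance: 2
  SciFi: 4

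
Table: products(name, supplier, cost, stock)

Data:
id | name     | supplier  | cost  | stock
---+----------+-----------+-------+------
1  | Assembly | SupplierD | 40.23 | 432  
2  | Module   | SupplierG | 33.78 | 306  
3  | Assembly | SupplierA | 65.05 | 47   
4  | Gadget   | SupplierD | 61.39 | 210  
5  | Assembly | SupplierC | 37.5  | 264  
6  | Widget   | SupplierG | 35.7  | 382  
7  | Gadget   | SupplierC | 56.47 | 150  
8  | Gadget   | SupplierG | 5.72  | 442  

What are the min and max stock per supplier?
SELECT supplier, MIN(stock), MAX(stock)
FROM products
GROUP BY supplier

Result:
  SupplierA: min=47, max=47
  SupplierC: min=150, max=264
  SupplierD: min=210, max=432
  SupplierG: min=306, max=442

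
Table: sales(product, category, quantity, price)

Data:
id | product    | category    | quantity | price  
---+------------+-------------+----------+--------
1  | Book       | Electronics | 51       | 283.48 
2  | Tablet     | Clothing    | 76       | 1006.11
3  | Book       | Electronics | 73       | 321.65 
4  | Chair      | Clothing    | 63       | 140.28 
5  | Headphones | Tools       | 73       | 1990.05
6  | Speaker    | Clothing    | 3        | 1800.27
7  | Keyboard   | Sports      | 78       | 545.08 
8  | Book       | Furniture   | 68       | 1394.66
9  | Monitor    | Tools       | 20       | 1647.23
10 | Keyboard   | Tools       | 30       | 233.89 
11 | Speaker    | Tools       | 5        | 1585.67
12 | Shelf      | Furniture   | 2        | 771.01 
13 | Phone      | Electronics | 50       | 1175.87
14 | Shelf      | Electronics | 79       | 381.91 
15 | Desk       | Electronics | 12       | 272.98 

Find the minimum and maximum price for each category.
SELECT category, MIN(price), MAX(price)
FROM sales
GROUP BY category

Result:
  Clothing: min=140.28, max=1800.27
  Electronics: min=272.98, max=1175.87
  Furniture: min=771.01, max=1394.66
  Sports: min=545.08, max=545.08
  Tools: min=233.89, max=1990.05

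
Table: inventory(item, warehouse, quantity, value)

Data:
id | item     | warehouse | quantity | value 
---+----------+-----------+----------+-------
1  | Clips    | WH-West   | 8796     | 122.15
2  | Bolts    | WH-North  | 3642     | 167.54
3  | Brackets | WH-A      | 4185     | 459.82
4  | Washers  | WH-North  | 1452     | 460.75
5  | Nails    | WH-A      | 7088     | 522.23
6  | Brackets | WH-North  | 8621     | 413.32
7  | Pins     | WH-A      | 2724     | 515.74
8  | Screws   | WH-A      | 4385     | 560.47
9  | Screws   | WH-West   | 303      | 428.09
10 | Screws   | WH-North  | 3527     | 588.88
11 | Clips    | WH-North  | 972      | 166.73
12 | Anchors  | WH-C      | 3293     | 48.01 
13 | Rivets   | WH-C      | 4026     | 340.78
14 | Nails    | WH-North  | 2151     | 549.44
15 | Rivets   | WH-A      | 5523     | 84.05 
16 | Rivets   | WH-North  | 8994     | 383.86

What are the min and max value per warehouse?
SELECT warehouse, MIN(value), MAX(value)
FROM inventory
GROUP BY warehouse

Result:
  WH-A: min=84.05, max=560.47
  WH-C: min=48.01, max=340.78
  WH-North: min=166.73, max=588.88
  WH-West: min=122.15, max=428.09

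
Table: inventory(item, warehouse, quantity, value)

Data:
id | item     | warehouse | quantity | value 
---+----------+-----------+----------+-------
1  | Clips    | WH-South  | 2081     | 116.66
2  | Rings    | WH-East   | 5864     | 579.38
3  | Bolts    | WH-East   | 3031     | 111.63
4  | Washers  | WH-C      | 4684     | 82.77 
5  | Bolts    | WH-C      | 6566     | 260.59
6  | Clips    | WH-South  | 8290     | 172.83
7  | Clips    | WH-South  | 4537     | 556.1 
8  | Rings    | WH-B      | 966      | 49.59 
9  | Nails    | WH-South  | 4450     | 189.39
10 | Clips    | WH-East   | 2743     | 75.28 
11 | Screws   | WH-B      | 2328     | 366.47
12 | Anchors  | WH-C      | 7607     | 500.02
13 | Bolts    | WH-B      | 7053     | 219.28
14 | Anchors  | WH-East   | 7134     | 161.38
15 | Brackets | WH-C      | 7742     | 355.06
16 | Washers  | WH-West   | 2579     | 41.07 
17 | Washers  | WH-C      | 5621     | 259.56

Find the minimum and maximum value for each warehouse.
SELECT warehouse, MIN(value), MAX(value)
FROM inventory
GROUP BY warehouse

Result:
  WH-B: min=49.59, max=366.47
  WH-C: min=82.77, max=500.02
  WH-East: min=75.28, max=579.38
  WH-South: min=116.66, max=556.10
  WH-West: min=41.07, max=41.07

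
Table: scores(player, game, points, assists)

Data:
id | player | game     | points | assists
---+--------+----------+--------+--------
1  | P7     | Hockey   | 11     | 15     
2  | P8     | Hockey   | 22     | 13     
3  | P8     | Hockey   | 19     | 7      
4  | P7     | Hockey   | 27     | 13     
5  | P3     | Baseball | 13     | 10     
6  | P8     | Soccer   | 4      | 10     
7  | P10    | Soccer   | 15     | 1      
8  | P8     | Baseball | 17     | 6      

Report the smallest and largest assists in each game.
SELECT game, MIN(assists), MAX(assists)
FROM scores
GROUP BY game

Result:
  Baseball: min=6, max=10
  Hockey: min=7, max=15
  Soccer: min=1, max=10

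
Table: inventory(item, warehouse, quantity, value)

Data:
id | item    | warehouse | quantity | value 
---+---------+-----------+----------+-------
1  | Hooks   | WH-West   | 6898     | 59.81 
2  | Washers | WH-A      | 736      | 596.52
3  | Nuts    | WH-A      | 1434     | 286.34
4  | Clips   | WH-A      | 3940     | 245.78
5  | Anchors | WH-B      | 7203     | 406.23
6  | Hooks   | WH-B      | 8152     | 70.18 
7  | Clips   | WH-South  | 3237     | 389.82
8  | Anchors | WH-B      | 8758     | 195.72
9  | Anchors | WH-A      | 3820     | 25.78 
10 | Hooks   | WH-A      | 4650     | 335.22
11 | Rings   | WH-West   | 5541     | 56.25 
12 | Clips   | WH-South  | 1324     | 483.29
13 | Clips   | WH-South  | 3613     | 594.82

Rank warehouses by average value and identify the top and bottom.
SELECT warehouse, AVG(value)
FROM inventory
GROUP BY warehouse
ORDER BY AVG(value)

All groups:
  WH-West: 58.03
  WH-B: 224.04
  WH-A: 297.93
  WH-South: 489.31

Highest: WH-South (489.31)
Lowest: WH-West (58.03)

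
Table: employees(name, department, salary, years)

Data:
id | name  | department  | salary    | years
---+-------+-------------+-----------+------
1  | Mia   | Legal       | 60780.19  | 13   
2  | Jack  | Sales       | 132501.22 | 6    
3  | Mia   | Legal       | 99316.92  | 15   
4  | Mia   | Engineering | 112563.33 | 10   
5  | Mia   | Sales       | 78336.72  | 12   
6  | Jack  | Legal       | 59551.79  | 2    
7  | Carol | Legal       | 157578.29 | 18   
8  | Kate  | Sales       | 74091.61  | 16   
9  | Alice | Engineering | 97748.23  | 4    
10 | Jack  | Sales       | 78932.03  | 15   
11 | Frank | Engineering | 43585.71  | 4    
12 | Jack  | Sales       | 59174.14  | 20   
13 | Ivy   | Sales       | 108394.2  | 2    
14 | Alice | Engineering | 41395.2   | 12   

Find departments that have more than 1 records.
SELECT department, COUNT(*) as cnt
FROM employees
GROUP BY department
HAVING COUNT(*) > 1

Result:
  Engineering: 4
  Legal: 4
  Sales: 6

Note: HAVING filters groups after aggregation, WHERE filters rows before.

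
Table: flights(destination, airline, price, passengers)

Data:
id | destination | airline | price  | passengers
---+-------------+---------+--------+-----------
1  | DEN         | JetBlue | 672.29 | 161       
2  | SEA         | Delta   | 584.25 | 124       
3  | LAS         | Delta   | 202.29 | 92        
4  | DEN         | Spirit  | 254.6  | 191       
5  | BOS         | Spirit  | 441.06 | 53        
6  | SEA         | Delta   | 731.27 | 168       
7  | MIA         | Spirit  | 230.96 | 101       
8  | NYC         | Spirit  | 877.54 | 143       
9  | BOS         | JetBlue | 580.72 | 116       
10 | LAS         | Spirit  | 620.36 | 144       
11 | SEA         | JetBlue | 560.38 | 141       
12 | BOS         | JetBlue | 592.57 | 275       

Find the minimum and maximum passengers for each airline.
SELECT airline, MIN(passengers), MAX(passengers)
FROM flights
GROUP BY airline

Result:
  Delta: min=92, max=168
  JetBlue: min=116, max=275
  Spirit: min=53, max=191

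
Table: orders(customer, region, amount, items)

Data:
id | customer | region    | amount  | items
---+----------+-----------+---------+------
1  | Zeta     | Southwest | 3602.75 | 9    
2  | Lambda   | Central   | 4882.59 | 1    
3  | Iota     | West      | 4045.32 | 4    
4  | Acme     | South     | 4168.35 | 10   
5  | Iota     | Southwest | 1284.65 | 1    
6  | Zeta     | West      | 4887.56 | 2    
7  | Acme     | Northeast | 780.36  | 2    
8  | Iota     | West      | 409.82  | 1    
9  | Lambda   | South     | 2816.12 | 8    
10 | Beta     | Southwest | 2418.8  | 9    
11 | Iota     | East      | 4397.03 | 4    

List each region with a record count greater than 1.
SELECT region, COUNT(*) as cnt
FROM orders
GROUP BY region
HAVING COUNT(*) > 1

Result:
  South: 2
  Southwest: 3
  West: 3

Note: HAVING filters groups after aggregation, WHERE filters rows before.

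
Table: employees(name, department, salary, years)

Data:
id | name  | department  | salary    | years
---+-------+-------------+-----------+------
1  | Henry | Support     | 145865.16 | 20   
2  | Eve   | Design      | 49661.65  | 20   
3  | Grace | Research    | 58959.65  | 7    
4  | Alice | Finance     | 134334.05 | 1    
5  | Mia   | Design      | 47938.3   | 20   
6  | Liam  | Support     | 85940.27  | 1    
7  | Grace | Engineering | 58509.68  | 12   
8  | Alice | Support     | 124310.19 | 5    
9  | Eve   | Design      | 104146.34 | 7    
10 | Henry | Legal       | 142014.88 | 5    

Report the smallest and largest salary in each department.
SELECT department, MIN(salary), MAX(salary)
FROM employees
GROUP BY department

Result:
  Design: min=47938.30, max=104146.34
  Engineering: min=58509.68, max=58509.68
  Finance: min=134334.05, max=134334.05
  Legal: min=142014.88, max=142014.88
  Research: min=58959.65, max=58959.65
  Support: min=85940.27, max=145865.16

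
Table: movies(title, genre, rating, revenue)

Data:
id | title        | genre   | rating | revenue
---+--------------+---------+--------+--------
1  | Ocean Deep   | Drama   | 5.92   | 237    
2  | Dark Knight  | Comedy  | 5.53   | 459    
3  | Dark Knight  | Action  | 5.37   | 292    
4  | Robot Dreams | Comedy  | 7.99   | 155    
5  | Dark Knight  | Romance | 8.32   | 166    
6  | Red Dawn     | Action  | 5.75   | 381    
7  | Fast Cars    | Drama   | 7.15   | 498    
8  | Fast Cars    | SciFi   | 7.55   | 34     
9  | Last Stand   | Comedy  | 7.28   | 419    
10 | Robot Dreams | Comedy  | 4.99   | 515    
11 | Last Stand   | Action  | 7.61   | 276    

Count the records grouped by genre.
SELECT genre, COUNT(*) as count
FROM movies
GROUP BY genre

Result:
  Action: 3
  Comedy: 4
  Drama: 2
  Romance: 1
  SciFi: 1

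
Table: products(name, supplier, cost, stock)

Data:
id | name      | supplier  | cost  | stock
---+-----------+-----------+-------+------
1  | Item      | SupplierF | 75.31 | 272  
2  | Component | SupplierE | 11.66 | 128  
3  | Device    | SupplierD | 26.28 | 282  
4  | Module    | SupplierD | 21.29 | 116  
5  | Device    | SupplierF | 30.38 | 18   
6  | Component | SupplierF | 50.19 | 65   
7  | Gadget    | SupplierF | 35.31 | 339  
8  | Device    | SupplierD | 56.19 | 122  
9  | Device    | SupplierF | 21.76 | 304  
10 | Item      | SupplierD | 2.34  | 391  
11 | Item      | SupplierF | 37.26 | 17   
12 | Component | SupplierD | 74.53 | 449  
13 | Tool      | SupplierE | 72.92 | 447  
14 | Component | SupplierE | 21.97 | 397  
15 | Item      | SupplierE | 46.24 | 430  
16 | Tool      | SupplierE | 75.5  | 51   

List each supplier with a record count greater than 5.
SELECT supplier, COUNT(*) as cnt
FROM products
GROUP BY supplier
HAVING COUNT(*) > 5

Result:
  SupplierF: 6

Note: HAVING filters groups after aggregation, WHERE filters rows before.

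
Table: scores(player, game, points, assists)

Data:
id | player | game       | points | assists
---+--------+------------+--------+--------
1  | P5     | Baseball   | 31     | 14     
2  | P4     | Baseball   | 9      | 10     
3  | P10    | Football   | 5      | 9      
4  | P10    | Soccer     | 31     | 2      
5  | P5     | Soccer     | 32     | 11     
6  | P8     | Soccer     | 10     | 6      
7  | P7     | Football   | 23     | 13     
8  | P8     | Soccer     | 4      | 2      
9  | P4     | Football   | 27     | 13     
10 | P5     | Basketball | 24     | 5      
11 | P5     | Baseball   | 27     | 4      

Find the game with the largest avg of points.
SELECT game, AVG(points) as val
FROM scores
GROUP BY game
ORDER BY val DESC
LIMIT 1

Result: Basketball with avg(points) = 24.00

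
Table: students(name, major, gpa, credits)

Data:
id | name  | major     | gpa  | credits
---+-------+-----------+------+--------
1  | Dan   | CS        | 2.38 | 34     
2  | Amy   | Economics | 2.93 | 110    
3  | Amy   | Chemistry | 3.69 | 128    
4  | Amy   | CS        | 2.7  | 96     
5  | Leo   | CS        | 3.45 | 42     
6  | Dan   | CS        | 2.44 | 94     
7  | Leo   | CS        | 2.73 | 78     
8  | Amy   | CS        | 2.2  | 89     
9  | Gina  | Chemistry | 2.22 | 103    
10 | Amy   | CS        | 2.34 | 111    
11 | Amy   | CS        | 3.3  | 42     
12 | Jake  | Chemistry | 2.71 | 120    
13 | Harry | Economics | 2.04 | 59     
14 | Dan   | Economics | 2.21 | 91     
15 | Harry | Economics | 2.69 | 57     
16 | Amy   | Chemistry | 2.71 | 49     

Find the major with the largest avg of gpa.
SELECT major, AVG(gpa) as val
FROM students
GROUP BY major
ORDER BY val DESC
LIMIT 1

Result: Chemistry with avg(gpa) = 2.83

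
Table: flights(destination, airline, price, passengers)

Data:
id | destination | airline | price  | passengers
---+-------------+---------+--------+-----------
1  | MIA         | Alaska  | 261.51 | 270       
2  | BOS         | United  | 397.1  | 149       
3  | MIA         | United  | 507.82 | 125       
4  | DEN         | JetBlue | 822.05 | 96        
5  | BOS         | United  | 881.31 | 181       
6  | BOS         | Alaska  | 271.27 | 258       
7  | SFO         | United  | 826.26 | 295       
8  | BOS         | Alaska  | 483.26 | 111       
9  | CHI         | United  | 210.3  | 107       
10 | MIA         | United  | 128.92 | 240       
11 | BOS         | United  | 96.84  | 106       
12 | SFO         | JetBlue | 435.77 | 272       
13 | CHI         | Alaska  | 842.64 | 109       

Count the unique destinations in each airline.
SELECT airline, COUNT(DISTINCT destination)
FROM flights
GROUP BY airline

Result:
  Alaska: 3 distinct
  JetBlue: 2 distinct
  United: 4 distinct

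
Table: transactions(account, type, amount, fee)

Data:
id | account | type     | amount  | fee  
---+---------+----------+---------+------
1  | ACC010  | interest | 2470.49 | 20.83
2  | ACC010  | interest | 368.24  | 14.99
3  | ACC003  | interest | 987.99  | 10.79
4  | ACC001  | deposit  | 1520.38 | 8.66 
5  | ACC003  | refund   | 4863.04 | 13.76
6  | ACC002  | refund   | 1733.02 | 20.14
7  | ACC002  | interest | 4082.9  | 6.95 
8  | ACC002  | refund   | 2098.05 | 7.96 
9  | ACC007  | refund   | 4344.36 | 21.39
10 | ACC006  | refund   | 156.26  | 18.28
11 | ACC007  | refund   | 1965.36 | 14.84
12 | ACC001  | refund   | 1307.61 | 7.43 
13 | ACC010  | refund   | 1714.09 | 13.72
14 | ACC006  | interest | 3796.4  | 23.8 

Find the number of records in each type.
SELECT type, COUNT(*) as count
FROM transactions
GROUP BY type

Result:
  deposit: 1
  interest: 5
  refund: 8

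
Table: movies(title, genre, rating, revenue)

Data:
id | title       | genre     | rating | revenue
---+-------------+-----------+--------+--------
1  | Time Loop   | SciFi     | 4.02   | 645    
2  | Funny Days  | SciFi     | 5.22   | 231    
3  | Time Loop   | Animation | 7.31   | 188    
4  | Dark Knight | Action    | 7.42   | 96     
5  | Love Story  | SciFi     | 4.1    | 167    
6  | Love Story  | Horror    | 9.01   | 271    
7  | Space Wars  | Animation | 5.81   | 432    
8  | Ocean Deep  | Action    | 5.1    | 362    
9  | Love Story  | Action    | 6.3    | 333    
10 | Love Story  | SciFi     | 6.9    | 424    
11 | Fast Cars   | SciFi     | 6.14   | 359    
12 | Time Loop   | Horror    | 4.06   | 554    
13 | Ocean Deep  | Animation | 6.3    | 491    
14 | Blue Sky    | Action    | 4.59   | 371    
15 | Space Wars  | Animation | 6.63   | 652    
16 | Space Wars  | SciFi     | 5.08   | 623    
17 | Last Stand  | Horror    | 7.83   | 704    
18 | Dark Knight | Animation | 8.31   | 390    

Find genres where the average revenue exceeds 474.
SELECT genre, AVG(revenue)
FROM movies
GROUP BY genre
HAVING AVG(revenue) > 474

Result:
  Horror: avg=509.67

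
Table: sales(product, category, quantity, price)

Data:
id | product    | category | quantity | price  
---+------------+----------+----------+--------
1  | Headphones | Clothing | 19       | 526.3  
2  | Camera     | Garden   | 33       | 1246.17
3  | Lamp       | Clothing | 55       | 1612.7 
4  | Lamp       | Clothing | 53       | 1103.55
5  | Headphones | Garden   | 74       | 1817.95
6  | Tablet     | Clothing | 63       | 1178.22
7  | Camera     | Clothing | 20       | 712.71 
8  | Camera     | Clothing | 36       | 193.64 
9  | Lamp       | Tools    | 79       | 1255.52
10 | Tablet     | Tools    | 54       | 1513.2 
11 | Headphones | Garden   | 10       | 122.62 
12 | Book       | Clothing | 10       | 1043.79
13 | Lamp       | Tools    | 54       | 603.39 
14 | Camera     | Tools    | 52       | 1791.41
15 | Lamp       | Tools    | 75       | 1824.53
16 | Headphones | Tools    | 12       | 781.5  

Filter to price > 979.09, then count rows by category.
SELECT category, COUNT(*)
FROM sales
WHERE price > 979.09
GROUP BY category

Note: WHERE filters rows before grouping.

Result:
  Clothing: 4
  Garden: 2
  Tools: 4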